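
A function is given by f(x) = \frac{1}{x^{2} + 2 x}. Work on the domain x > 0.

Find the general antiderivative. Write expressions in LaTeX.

F(x) = - \frac{- \log{\left(x \right)} + \log{\left(x + 2 \right)}}{2} + C

Factor the denominator (x \left(x + 2\right)) and decompose: f = - \frac{1}{2 \left(x + 2\right)} + \frac{1}{2 x}; each piece integrates to a log, atan, or power term.
Check: d/dx[- \frac{- \log{\left(x \right)} + \log{\left(x + 2 \right)}}{2}] = \frac{1}{x^{2} + 2 x} = f(x).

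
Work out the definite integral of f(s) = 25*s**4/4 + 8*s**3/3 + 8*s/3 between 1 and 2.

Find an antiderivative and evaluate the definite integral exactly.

Integrate term by term and add the pieces.
F(s) = 5*s**5/4 + 2*s**4/3 + 4*s**2/3 is an antiderivative of f.
Check: d/ds[5*s**5/4 + 2*s**4/3 + 4*s**2/3] = 25*s**4/4 + 8*s**3/3 + 8*s/3 = f(s).
F(2) = 56; F(1) = 13/4.
Integral = F(2) - F(1) = 211/4.

Antiderivative: F(s) = 5*s**5/4 + 2*s**4/3 + 4*s**2/3; value = 211/4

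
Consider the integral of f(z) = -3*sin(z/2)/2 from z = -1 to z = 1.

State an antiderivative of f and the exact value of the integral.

An antiderivative F(z) passes only if d/dz[F] lands on f(z) exactly.
F(z) = 3*cos(z/2) is an antiderivative of f.
Check: d/dz[3*cos(z/2)] = -3*sin(z/2)/2 = f(z).
F(1) = 3*cos(1/2); F(-1) = 3*cos(1/2).
Integral = F(1) - F(-1) = 0.

Antiderivative: F(z) = 3*cos(z/2); value = 0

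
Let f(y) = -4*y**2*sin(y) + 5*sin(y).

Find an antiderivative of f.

Integrate term by term and add the pieces.
Check: d/dy[4*y**2*cos(y) - 8*y*sin(y) - 13*cos(y)] = -4*y**2*sin(y) + 5*sin(y) = f(y).

An antiderivative is F(y) = 4*y**2*cos(y) - 8*y*sin(y) - 13*cos(y).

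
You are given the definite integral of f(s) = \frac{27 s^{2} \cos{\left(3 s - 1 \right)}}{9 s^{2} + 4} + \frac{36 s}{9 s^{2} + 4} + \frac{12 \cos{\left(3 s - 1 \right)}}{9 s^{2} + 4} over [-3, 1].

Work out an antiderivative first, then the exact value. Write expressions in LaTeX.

The integrand splits into summands that can be handled one at a time.
F(s) = 2 \log{\left(3 s^{2} + \frac{4}{3} \right)} + \sin{\left(3 s - 1 \right)} is an antiderivative of f.
Check: d/ds[2 \log{\left(3 s^{2} + \frac{4}{3} \right)} + \sin{\left(3 s - 1 \right)}] = \frac{27 s^{2} \cos{\left(3 s - 1 \right)} + 36 s + 12 \cos{\left(3 s - 1 \right)}}{9 s^{2} + 4}, which equals f(s).
F(1) = \sin{\left(2 \right)} + 2 \log{\left(\frac{13}{3} \right)}; F(-3) = - \sin{\left(10 \right)} + 2 \log{\left(\frac{85}{3} \right)}.
Integral = F(1) - F(-3) = - 2 \log{\left(\frac{85}{3} \right)} + \sin{\left(10 \right)} + \sin{\left(2 \right)} + 2 \log{\left(\frac{13}{3} \right)}.

Antiderivative: F(s) = 2 \log{\left(3 s^{2} + \frac{4}{3} \right)} + \sin{\left(3 s - 1 \right)}; value = - 2 \log{\left(\frac{85}{3} \right)} + \sin{\left(10 \right)} + \sin{\left(2 \right)} + 2 \log{\left(\frac{13}{3} \right)}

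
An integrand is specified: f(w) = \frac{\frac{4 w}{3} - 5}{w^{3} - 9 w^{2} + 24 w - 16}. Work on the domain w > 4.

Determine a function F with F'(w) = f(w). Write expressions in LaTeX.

The denominator factors as 3 \left(w - 4\right)^{2} \left(w - 1\right); partial fractions split f into directly integrable pieces: - \frac{11}{27 \left(w - 1\right)} + \frac{11}{27 \left(w - 4\right)} + \frac{1}{9 \left(w - 4\right)^{2}}.
Check: d/dw[\frac{11 \log{\left(w - 4 \right)}}{27} - \frac{11 \log{\left(w - 1 \right)}}{27} - \frac{1}{9 w - 36}] = \frac{4 w - 15}{3 w^{3} - 27 w^{2} + 72 w - 48}, which equals f(w).

An antiderivative is F(w) = \frac{11 \log{\left(w - 4 \right)}}{27} - \frac{11 \log{\left(w - 1 \right)}}{27} - \frac{1}{9 w - 36}.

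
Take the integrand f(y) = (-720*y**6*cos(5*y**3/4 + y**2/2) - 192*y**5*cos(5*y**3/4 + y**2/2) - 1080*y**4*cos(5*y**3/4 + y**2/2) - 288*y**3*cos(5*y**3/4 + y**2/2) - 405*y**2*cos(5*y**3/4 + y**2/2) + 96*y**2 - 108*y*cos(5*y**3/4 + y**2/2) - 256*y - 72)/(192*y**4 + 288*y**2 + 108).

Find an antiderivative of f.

Recover f(y) by differentiating a candidate F(y); any mismatch rules it out.
Check: d/dy[(-6*y - 3*(4*y**2 + 3)*sin(5*y**3/4 + y**2/2) + 8)/(3*(4*y**2 + 3))] = (-720*y**6*cos(5*y**3/4 + y**2/2) - 192*y**5*cos(5*y**3/4 + y**2/2) - 1080*y**4*cos(5*y**3/4 + y**2/2) - 288*y**3*cos(5*y**3/4 + y**2/2) - 405*y**2*cos(5*y**3/4 + y**2/2) + 96*y**2 - 108*y*cos(5*y**3/4 + y**2/2) - 256*y - 72)/(192*y**4 + 288*y**2 + 108) = f(y).

An antiderivative is F(y) = (-6*y - 3*(4*y**2 + 3)*sin(5*y**3/4 + y**2/2) + 8)/(3*(4*y**2 + 3)).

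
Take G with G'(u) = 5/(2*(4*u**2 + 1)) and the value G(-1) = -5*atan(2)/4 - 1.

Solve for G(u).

Check a candidate G(u) by differentiating: d/du[G] must match the given G'(u).
A general antiderivative is 5*atan(2*u)/4 + C.
The condition gives C = -5*atan(2)/4 - 1 - (-5*atan(2)/4) = -1.
So G(u) = 5*atan(2*u)/4 - 1.
Check: d/du[5*atan(2*u)/4 - 1] = 5/(8*u**2 + 2), which equals G'(u).

G(u) = 5*atan(2*u)/4 - 1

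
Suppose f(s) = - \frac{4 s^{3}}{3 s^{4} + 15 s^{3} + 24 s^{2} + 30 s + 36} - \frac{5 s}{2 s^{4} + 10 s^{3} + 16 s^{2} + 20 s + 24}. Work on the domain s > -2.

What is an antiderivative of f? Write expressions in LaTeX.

An antiderivative is F(s) = \frac{47 \log{\left(s + 2 \right)}}{18} - \frac{87 \log{\left(s + 3 \right)}}{22} + \frac{\log{\left(s^{2} + 2 \right)}}{198} + \frac{5 \sqrt{2} \operatorname{atan}{\left(\frac{\sqrt{2} s}{2} \right)}}{396}.

The denominator factors as 6 \left(s + 2\right) \left(s + 3\right) \left(s^{2} + 2\right); partial fractions split f into directly integrable pieces: \frac{2 s + 5}{198 \left(s^{2} + 2\right)} - \frac{87}{22 \left(s + 3\right)} + \frac{47}{18 \left(s + 2\right)}.
Check: d/ds[\frac{47 \log{\left(s + 2 \right)}}{18} - \frac{87 \log{\left(s + 3 \right)}}{22} + \frac{\log{\left(s^{2} + 2 \right)}}{198} + \frac{5 \sqrt{2} \operatorname{atan}{\left(\frac{\sqrt{2} s}{2} \right)}}{396}] = \frac{- 8 s^{3} - 15 s}{6 s^{4} + 30 s^{3} + 48 s^{2} + 60 s + 72}, which equals f(s).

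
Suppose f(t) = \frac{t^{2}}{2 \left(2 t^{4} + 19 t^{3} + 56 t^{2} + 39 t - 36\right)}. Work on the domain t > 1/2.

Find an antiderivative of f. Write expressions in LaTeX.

An antiderivative is F(t) = \frac{t \log{\left(t - \frac{1}{2} \right)} + 783 t \log{\left(t + 3 \right)} - 784 t \log{\left(t + 4 \right)} + 3 \log{\left(t - \frac{1}{2} \right)} + 2349 \log{\left(t + 3 \right)} - 2352 \log{\left(t + 4 \right)} + 567}{882 t + 2646}.

The denominator factors as 2 \left(t + 3\right)^{2} \left(t + 4\right) \left(2 t - 1\right); partial fractions split f into directly integrable pieces: \frac{1}{441 \left(2 t - 1\right)} - \frac{8}{9 \left(t + 4\right)} + \frac{87}{98 \left(t + 3\right)} - \frac{9}{14 \left(t + 3\right)^{2}}.
Check: d/dt[\frac{t \log{\left(t - \frac{1}{2} \right)} + 783 t \log{\left(t + 3 \right)} - 784 t \log{\left(t + 4 \right)} + 3 \log{\left(t - \frac{1}{2} \right)} + 2349 \log{\left(t + 3 \right)} - 2352 \log{\left(t + 4 \right)} + 567}{882 t + 2646}] = \frac{t^{2}}{4 t^{4} + 38 t^{3} + 112 t^{2} + 78 t - 72}, which equals f(t).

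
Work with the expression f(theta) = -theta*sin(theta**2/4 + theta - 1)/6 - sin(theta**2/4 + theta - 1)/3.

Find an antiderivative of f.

f matches the chain-rule pattern g'(h)*h' with inner function h(theta) = theta**2/4 + theta - 1; substituting u = h(theta) collapses the integral.
Check: d/dtheta[cos(theta**2/4 + theta - 1)/3] = -theta*sin(theta**2/4 + theta - 1)/6 - sin(theta**2/4 + theta - 1)/3 = f(theta).

An antiderivative is F(theta) = cos(theta**2/4 + theta - 1)/3.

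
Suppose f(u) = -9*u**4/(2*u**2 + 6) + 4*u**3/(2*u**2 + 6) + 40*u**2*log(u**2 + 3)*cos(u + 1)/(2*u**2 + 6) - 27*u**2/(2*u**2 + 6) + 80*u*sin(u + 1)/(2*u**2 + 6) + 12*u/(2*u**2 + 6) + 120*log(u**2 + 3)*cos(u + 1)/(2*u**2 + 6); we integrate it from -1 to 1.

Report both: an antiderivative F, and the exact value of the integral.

The integrand splits into summands that can be handled one at a time.
F(u) = -3*u**3/2 + u**2 + 20*log(u**2 + 3)*sin(u + 1) is an antiderivative of f.
Check: d/du[-3*u**3/2 + u**2 + 20*log(u**2 + 3)*sin(u + 1)] = (-9*u**4 + 4*u**3 + 40*u**2*log(u**2 + 3)*cos(u + 1) - 27*u**2 + 80*u*sin(u + 1) + 12*u + 120*log(u**2 + 3)*cos(u + 1))/(2*u**2 + 6), which equals f(u).
F(1) = -1/2 + 20*log(4)*sin(2); F(-1) = 5/2.
Integral = F(1) - F(-1) = -3 + 20*log(4)*sin(2).

Antiderivative: F(u) = -3*u**3/2 + u**2 + 20*log(u**2 + 3)*sin(u + 1); value = -3 + 20*log(4)*sin(2)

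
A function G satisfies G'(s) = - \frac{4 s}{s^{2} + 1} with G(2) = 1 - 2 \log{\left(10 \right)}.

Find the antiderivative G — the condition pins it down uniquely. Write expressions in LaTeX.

The substitution u = 2 s^{2} + 2 works: G'(s) is exactly (dG/du)*(du/ds) for that inner function.
A general antiderivative is - 2 \log{\left(2 s^{2} + 2 \right)} + C.
The condition gives C = 1 - 2 \log{\left(10 \right)} - (- 2 \log{\left(10 \right)}) = 1.
So G(s) = 1 - 2 \log{\left(2 s^{2} + 2 \right)}.
Check: d/ds[1 - 2 \log{\left(2 s^{2} + 2 \right)}] = - \frac{4 s}{s^{2} + 1} = G'(s).

G(s) = 1 - 2 \log{\left(2 s^{2} + 2 \right)}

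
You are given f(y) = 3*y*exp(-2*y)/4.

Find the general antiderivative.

Recognize the product-rule pattern: f = u'v + uv' with u = -3*y/8 - 3/16, v = exp(-2*y), so integration by parts undoes it.
Check: d/dy[-3*(2*y + 1)*exp(-2*y)/16] = 3*y*exp(-2*y)/4 = f(y).

F(y) = -3*(2*y + 1)*exp(-2*y)/16 + C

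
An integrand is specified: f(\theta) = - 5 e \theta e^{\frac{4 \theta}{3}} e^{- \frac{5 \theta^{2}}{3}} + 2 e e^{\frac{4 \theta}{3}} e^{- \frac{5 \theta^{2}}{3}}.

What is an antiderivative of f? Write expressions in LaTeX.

The substitution u = - \frac{5 \theta^{2}}{3} + \frac{4 \theta}{3} + 1 works: f is exactly (dF/du)*(du/d\theta) for that inner function.
Check: d/d\theta[\frac{3 e e^{\frac{4 \theta}{3}} e^{- \frac{5 \theta^{2}}{3}}}{2}] = \left(- 5 e \theta e^{\frac{4 \theta}{3}} + 2 e e^{\frac{4 \theta}{3}}\right) e^{- \frac{5 \theta^{2}}{3}}, which equals f(\theta).

An antiderivative is F(\theta) = \frac{3 e e^{\frac{4 \theta}{3}} e^{- \frac{5 \theta^{2}}{3}}}{2}.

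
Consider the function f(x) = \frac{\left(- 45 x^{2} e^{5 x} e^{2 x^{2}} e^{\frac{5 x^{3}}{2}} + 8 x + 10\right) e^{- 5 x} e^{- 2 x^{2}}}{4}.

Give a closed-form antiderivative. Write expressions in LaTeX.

Recover f(x) by differentiating a candidate F(x); any mismatch rules it out.
Check: d/dx[\frac{\left(- 3 e^{5 x} e^{2 x^{2}} e^{\frac{5 x^{3}}{2}} - 1\right) e^{- 5 x} e^{- 2 x^{2}}}{2}] = \frac{\left(- 45 x^{2} e^{5 x} e^{2 x^{2}} e^{\frac{5 x^{3}}{2}} + 8 x + 10\right) e^{- 5 x} e^{- 2 x^{2}}}{4} = f(x).

An antiderivative is F(x) = \frac{\left(- 3 e^{5 x} e^{2 x^{2}} e^{\frac{5 x^{3}}{2}} - 1\right) e^{- 5 x} e^{- 2 x^{2}}}{2}.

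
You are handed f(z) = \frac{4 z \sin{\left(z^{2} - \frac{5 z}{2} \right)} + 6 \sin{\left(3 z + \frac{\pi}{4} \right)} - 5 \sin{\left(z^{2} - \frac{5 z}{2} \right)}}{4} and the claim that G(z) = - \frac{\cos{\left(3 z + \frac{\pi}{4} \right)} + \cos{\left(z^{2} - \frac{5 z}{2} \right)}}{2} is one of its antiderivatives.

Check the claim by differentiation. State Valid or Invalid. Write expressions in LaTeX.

d/dz[G] = z \sin{\left(z^{2} - \frac{5 z}{2} \right)} + \frac{3 \sin{\left(3 z + \frac{\pi}{4} \right)}}{2} - \frac{5 \sin{\left(z^{2} - \frac{5 z}{2} \right)}}{4}
This equals f(z) exactly, so the claim holds.

Valid: G'(z) = f(z).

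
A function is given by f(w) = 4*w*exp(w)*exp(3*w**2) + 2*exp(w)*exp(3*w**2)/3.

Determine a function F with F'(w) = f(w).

Recognize the product-rule pattern: f = u'v + uv' with u = 2*exp(w)/3, v = exp(3*w**2), so integration by parts undoes it.
Check: d/dw[2*exp(w)*exp(3*w**2)/3] = 4*w*exp(w)*exp(3*w**2) + 2*exp(w)*exp(3*w**2)/3 = f(w).

An antiderivative is F(w) = 2*exp(w)*exp(3*w**2)/3.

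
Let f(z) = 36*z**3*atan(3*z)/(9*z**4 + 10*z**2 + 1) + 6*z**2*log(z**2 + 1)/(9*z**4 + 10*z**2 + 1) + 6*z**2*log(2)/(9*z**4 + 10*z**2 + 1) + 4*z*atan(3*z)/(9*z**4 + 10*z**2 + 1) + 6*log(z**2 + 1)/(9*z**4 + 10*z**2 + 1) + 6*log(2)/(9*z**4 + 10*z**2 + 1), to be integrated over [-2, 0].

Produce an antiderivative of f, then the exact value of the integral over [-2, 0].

Antiderivative: F(z) = 2*log(z**2 + 1)*atan(3*z) + 2*log(2)*atan(3*z); value = 2*log(10)*atan(6)

f has the shape u'v + uv' for u = 2*atan(3*z) and v = log(2*z**2 + 2) — it is the derivative of the product u*v.
F(z) = 2*log(z**2 + 1)*atan(3*z) + 2*log(2)*atan(3*z) is an antiderivative of f.
Check: d/dz[2*log(z**2 + 1)*atan(3*z) + 2*log(2)*atan(3*z)] = (36*z**3*atan(3*z) + 6*z**2*log(z**2 + 1) + 6*z**2*log(2) + 4*z*atan(3*z) + 6*log(z**2 + 1) + 6*log(2))/(9*z**4 + 10*z**2 + 1), which equals f(z).
F(0) = 0; F(-2) = -2*log(5)*atan(6) - 2*log(2)*atan(6).
Integral = F(0) - F(-2) = 2*log(10)*atan(6).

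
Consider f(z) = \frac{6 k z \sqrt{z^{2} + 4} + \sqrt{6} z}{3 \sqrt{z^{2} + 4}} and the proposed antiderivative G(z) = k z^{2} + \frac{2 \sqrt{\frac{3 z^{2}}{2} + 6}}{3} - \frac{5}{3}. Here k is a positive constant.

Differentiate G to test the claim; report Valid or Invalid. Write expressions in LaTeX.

Valid - differentiating G returns exactly f.

d/dz[G] = \frac{6 k z \sqrt{z^{2} + 4} + \sqrt{6} z}{3 \sqrt{z^{2} + 4}}
This equals f(z) exactly, so the claim holds.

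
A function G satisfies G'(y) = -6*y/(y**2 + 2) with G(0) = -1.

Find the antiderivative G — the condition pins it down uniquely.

G(y) = -3*log(y**2/2 + 1) - 1

The substitution u = y**2/2 + 1 works: G'(y) is exactly (dG/du)*(du/dy) for that inner function.
A general antiderivative is -3*log(y**2/2 + 1) + C.
The condition gives C = -1 - (0) = -1.
So G(y) = -3*log(y**2/2 + 1) - 1.
Check: d/dy[-3*log(y**2/2 + 1) - 1] = -6*y/(y**2 + 2) = G'(y).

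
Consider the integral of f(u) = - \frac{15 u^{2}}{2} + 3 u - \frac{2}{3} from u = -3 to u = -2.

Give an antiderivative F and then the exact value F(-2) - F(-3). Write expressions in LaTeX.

Antiderivative: F(u) = \frac{- 15 u^{3} + 9 u^{2} - 4 u - 18}{6}; value = - \frac{167}{3}

The integrand splits into summands that can be handled one at a time.
F(u) = \frac{- 15 u^{3} + 9 u^{2} - 4 u - 18}{6} is an antiderivative of f.
Check: d/du[\frac{- 15 u^{3} + 9 u^{2} - 4 u - 18}{6}] = - \frac{15 u^{2}}{2} + 3 u - \frac{2}{3} = f(u).
F(-2) = \frac{73}{3}; F(-3) = 80.
Integral = F(-2) - F(-3) = - \frac{167}{3}.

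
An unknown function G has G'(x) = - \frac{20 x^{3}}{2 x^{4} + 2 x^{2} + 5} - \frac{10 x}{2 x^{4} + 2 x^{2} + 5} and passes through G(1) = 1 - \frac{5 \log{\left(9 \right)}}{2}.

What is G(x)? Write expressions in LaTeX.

The substitution u = 2 x^{4} + 2 x^{2} + 5 works: G'(x) is exactly (dG/du)*(du/dx) for that inner function.
A general antiderivative is - \frac{5 \log{\left(2 x^{4} + 2 x^{2} + 5 \right)}}{2} + C.
The condition gives C = 1 - \frac{5 \log{\left(9 \right)}}{2} - (- \frac{5 \log{\left(9 \right)}}{2}) = 1.
So G(x) = 1 - \frac{5 \log{\left(2 x^{4} + 2 x^{2} + 5 \right)}}{2}.
Check: d/dx[1 - \frac{5 \log{\left(2 x^{4} + 2 x^{2} + 5 \right)}}{2}] = \frac{- 20 x^{3} - 10 x}{2 x^{4} + 2 x^{2} + 5}, which equals G'(x).

G(x) = 1 - \frac{5 \log{\left(2 x^{4} + 2 x^{2} + 5 \right)}}{2}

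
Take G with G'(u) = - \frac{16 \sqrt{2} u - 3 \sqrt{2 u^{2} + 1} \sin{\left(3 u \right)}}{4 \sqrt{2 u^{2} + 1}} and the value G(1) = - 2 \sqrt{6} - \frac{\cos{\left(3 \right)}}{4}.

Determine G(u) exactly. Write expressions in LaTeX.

Check a candidate G(u) by differentiating: d/du[G] must match the given G'(u).
A general antiderivative is - 2 \sqrt{4 u^{2} + 2} - \frac{\cos{\left(3 u \right)}}{4} + C.
The condition gives C = - 2 \sqrt{6} - \frac{\cos{\left(3 \right)}}{4} - (- 2 \sqrt{6} - \frac{\cos{\left(3 \right)}}{4}) = 0.
So G(u) = - \frac{8 \sqrt{2} \sqrt{2 u^{2} + 1} + \cos{\left(3 u \right)}}{4}.
Check: d/du[- \frac{8 \sqrt{2} \sqrt{2 u^{2} + 1} + \cos{\left(3 u \right)}}{4}] = \frac{- 16 \sqrt{2} u + 3 \sqrt{2 u^{2} + 1} \sin{\left(3 u \right)}}{4 \sqrt{2 u^{2} + 1}}, which equals G'(u).

G(u) = - \frac{8 \sqrt{2} \sqrt{2 u^{2} + 1} + \cos{\left(3 u \right)}}{4}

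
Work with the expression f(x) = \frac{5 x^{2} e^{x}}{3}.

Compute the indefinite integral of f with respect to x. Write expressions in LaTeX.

Recognize the product-rule pattern: f = u'v + uv' with u = \frac{5 x^{2}}{3} - \frac{10 x}{3} + \frac{10}{3}, v = e^{x}, so integration by parts undoes it.
Check: d/dx[\frac{5 x^{2} e^{x}}{3} - \frac{10 x e^{x}}{3} + \frac{10 e^{x}}{3}] = \frac{5 x^{2} e^{x}}{3} = f(x).

F(x) = \frac{5 x^{2} e^{x}}{3} - \frac{10 x e^{x}}{3} + \frac{10 e^{x}}{3} + C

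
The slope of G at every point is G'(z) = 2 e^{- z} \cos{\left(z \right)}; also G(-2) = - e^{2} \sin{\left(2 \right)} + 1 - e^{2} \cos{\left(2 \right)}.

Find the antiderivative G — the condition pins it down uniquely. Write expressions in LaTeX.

Whatever form G(z) takes, its d/dz must return the stated G'(z).
A general antiderivative is e^{- z} \sin{\left(z \right)} - e^{- z} \cos{\left(z \right)} + C.
The condition gives C = - e^{2} \sin{\left(2 \right)} + 1 - e^{2} \cos{\left(2 \right)} - (- e^{2} \sin{\left(2 \right)} - e^{2} \cos{\left(2 \right)}) = 1.
So G(z) = 1 + e^{- z} \sin{\left(z \right)} - e^{- z} \cos{\left(z \right)}.
Check: d/dz[1 + e^{- z} \sin{\left(z \right)} - e^{- z} \cos{\left(z \right)}] = 2 e^{- z} \cos{\left(z \right)} = G'(z).

G(z) = 1 + e^{- z} \sin{\left(z \right)} - e^{- z} \cos{\left(z \right)}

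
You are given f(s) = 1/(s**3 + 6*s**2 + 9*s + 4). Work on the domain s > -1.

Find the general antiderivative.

The denominator factors as (s + 1)**2*(s + 4); partial fractions split f into directly integrable pieces: 1/(9*(s + 4)) - 1/(9*(s + 1)) + 1/(3*(s + 1)**2).
Check: d/ds[(-(s + 1)*log(s + 1) + (s + 1)*log(s + 4) - 3)/(9*(s + 1))] = 1/(s**3 + 6*s**2 + 9*s + 4) = f(s).

F(s) = (-(s + 1)*log(s + 1) + (s + 1)*log(s + 4) - 3)/(9*(s + 1)) + C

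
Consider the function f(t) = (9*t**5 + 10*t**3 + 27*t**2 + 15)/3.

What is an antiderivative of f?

An antiderivative is F(t) = t**6/2 + 5*t**4/6 + 3*t**3 + 5*t.

Recognize the product-rule pattern: f = u'v + uv' with u = -t**2 - 5/3, v = -t**4/2 - 3*t, so integration by parts undoes it.
Check: d/dt[t**6/2 + 5*t**4/6 + 3*t**3 + 5*t] = 3*t**5 + 10*t**3/3 + 9*t**2 + 5, which equals f(t).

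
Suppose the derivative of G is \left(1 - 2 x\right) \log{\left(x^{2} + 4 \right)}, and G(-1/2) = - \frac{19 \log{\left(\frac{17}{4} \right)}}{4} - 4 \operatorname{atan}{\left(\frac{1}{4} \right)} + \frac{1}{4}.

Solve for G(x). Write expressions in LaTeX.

G(x) = x^{2} - 2 x + \left(- x^{2} + x\right) \log{\left(x^{2} + 4 \right)} - 4 \log{\left(x^{2} + 4 \right)} + 4 \operatorname{atan}{\left(\frac{x}{2} \right)} - 1

Recover the given G'(x) by differentiating a candidate G(x); any mismatch rules it out.
A general antiderivative is x^{2} - 2 x + \left(- x^{2} + x\right) \log{\left(x^{2} + 4 \right)} - 4 \log{\left(x^{2} + 4 \right)} + 4 \operatorname{atan}{\left(\frac{x}{2} \right)} + C.
The condition gives C = - \frac{19 \log{\left(\frac{17}{4} \right)}}{4} - 4 \operatorname{atan}{\left(\frac{1}{4} \right)} + \frac{1}{4} - (- \frac{19 \log{\left(\frac{17}{4} \right)}}{4} - 4 \operatorname{atan}{\left(\frac{1}{4} \right)} + \frac{5}{4}) = -1.
So G(x) = x^{2} - 2 x + \left(- x^{2} + x\right) \log{\left(x^{2} + 4 \right)} - 4 \log{\left(x^{2} + 4 \right)} + 4 \operatorname{atan}{\left(\frac{x}{2} \right)} - 1.
Check: d/dx[x^{2} - 2 x + \left(- x^{2} + x\right) \log{\left(x^{2} + 4 \right)} - 4 \log{\left(x^{2} + 4 \right)} + 4 \operatorname{atan}{\left(\frac{x}{2} \right)} - 1] = - 2 x \log{\left(x^{2} + 4 \right)} + \log{\left(x^{2} + 4 \right)}, which equals G'(x).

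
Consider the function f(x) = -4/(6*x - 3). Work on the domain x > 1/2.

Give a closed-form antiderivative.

For F(x) to be correct the identity F'(x) - f(x) = 0 must hold.
Check: d/dx[-2*log(2*x - 1)/3] = -4/(6*x - 3) = f(x).

An antiderivative is F(x) = -2*log(2*x - 1)/3.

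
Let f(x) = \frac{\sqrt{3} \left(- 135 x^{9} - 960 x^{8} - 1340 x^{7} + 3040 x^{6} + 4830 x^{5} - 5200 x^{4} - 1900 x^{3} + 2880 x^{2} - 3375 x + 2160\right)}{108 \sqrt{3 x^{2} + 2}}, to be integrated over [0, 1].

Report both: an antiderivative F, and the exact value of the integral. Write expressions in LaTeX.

Antiderivative: F(x) = \frac{\sqrt{3} \left(- 5 x^{8} \sqrt{3 x^{2} + 2} - 40 x^{7} \sqrt{3 x^{2} + 2} - 60 x^{6} \sqrt{3 x^{2} + 2} + 200 x^{5} \sqrt{3 x^{2} + 2} + 370 x^{4} \sqrt{3 x^{2} + 2} - 600 x^{3} \sqrt{3 x^{2} + 2} - 540 x^{2} \sqrt{3 x^{2} + 2} + 1080 x \sqrt{3 x^{2} + 2} - 405 \sqrt{3 x^{2} + 2}\right)}{108}; value = \frac{15 \sqrt{6}}{4}

f has the shape u'v + uv' for u = - \frac{20 \sqrt{x^{2} + \frac{2}{3}}}{9} and v = \left(- \frac{x^{2}}{2} - x + \frac{3}{2}\right)^{4} — it is the derivative of the product u*v.
F(x) = \frac{\sqrt{3} \left(- 5 x^{8} \sqrt{3 x^{2} + 2} - 40 x^{7} \sqrt{3 x^{2} + 2} - 60 x^{6} \sqrt{3 x^{2} + 2} + 200 x^{5} \sqrt{3 x^{2} + 2} + 370 x^{4} \sqrt{3 x^{2} + 2} - 600 x^{3} \sqrt{3 x^{2} + 2} - 540 x^{2} \sqrt{3 x^{2} + 2} + 1080 x \sqrt{3 x^{2} + 2} - 405 \sqrt{3 x^{2} + 2}\right)}{108} is an antiderivative of f.
Check: d/dx[\frac{\sqrt{3} \left(- 5 x^{8} \sqrt{3 x^{2} + 2} - 40 x^{7} \sqrt{3 x^{2} + 2} - 60 x^{6} \sqrt{3 x^{2} + 2} + 200 x^{5} \sqrt{3 x^{2} + 2} + 370 x^{4} \sqrt{3 x^{2} + 2} - 600 x^{3} \sqrt{3 x^{2} + 2} - 540 x^{2} \sqrt{3 x^{2} + 2} + 1080 x \sqrt{3 x^{2} + 2} - 405 \sqrt{3 x^{2} + 2}\right)}{108}] = \frac{- 135 \sqrt{3} x^{9} - 960 \sqrt{3} x^{8} - 1340 \sqrt{3} x^{7} + 3040 \sqrt{3} x^{6} + 4830 \sqrt{3} x^{5} - 5200 \sqrt{3} x^{4} - 1900 \sqrt{3} x^{3} + 2880 \sqrt{3} x^{2} - 3375 \sqrt{3} x + 2160 \sqrt{3}}{108 \sqrt{3 x^{2} + 2}}, which equals f(x).
F(1) = 0; F(0) = - \frac{15 \sqrt{6}}{4}.
Integral = F(1) - F(0) = \frac{15 \sqrt{6}}{4}.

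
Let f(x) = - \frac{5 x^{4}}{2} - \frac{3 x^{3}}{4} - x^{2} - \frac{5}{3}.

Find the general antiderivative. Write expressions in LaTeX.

F(x) = - \frac{x^{5}}{2} - \frac{3 x^{4}}{16} - \frac{x^{3}}{3} - \frac{5 x}{3} + C

Integrate term by term and add the pieces.
Check: d/dx[- \frac{x^{5}}{2} - \frac{3 x^{4}}{16} - \frac{x^{3}}{3} - \frac{5 x}{3}] = - \frac{5 x^{4}}{2} - \frac{3 x^{3}}{4} - x^{2} - \frac{5}{3} = f(x).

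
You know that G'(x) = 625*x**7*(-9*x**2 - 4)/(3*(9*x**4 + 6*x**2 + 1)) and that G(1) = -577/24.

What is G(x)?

G(x) = (-625*x**8 + 36*x**2 + 12)/(6*(3*x**2 + 1))

G'(x) has the shape u'v + uv' for u = -625*x**8/6 and v = 1/(3*x**2 + 1) — it is the derivative of the product u*v.
A general antiderivative is -625*x**8/(6*(3*x**2 + 1)) + C.
The condition gives C = -577/24 - (-625/24) = 2.
So G(x) = (-625*x**8 + 36*x**2 + 12)/(6*(3*x**2 + 1)).
Check: d/dx[(-625*x**8 + 36*x**2 + 12)/(6*(3*x**2 + 1))] = (-5625*x**9 - 2500*x**7)/(27*x**4 + 18*x**2 + 3), which equals G'(x).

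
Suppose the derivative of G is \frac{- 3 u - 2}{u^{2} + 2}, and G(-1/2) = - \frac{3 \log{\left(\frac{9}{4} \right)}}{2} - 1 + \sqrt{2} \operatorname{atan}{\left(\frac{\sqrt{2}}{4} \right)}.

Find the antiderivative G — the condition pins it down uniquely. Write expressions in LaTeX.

G(u) = - \frac{3 \log{\left(u^{2} + 2 \right)}}{2} - \sqrt{2} \operatorname{atan}{\left(\frac{\sqrt{2} u}{2} \right)} - 1

Recover the given G'(u) by differentiating a candidate G(u); any mismatch rules it out.
A general antiderivative is - \frac{3 \log{\left(u^{2} + 2 \right)}}{2} - \sqrt{2} \operatorname{atan}{\left(\frac{\sqrt{2} u}{2} \right)} + C.
The condition gives C = - \frac{3 \log{\left(\frac{9}{4} \right)}}{2} - 1 + \sqrt{2} \operatorname{atan}{\left(\frac{\sqrt{2}}{4} \right)} - (- \frac{3 \log{\left(\frac{9}{4} \right)}}{2} + \sqrt{2} \operatorname{atan}{\left(\frac{\sqrt{2}}{4} \right)}) = -1.
So G(u) = - \frac{3 \log{\left(u^{2} + 2 \right)}}{2} - \sqrt{2} \operatorname{atan}{\left(\frac{\sqrt{2} u}{2} \right)} - 1.
Check: d/du[- \frac{3 \log{\left(u^{2} + 2 \right)}}{2} - \sqrt{2} \operatorname{atan}{\left(\frac{\sqrt{2} u}{2} \right)} - 1] = \frac{- 3 u - 2}{u^{2} + 2} = G'(u).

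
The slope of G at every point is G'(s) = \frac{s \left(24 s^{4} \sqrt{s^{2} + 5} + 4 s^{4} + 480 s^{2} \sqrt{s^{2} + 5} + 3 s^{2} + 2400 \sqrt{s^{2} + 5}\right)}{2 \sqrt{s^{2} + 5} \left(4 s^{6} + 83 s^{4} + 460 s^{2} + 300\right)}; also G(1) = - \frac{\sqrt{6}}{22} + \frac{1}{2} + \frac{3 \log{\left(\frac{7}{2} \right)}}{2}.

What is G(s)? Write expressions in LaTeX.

Any candidate G(s) must reproduce the stated G'(s) exactly.
A general antiderivative is \frac{3 \log{\left(2 s^{2} + \frac{3}{2} \right)}}{2} - \frac{\sqrt{s^{2} + 5}}{4 \left(\frac{s^{2}}{2} + 5\right)} + C.
The condition gives C = - \frac{\sqrt{6}}{22} + \frac{1}{2} + \frac{3 \log{\left(\frac{7}{2} \right)}}{2} - (- \frac{\sqrt{6}}{22} + \frac{3 \log{\left(\frac{7}{2} \right)}}{2}) = \frac{1}{2}.
So G(s) = \frac{3 s^{2} \log{\left(2 s^{2} + \frac{3}{2} \right)} + s^{2} - \sqrt{s^{2} + 5} + 30 \log{\left(2 s^{2} + \frac{3}{2} \right)} + 10}{2 s^{2} + 20}.
Check: d/ds[\frac{3 s^{2} \log{\left(2 s^{2} + \frac{3}{2} \right)} + s^{2} - \sqrt{s^{2} + 5} + 30 \log{\left(2 s^{2} + \frac{3}{2} \right)} + 10}{2 s^{2} + 20}] = \frac{24 s^{5} \sqrt{s^{2} + 5} + 4 s^{5} + 480 s^{3} \sqrt{s^{2} + 5} + 3 s^{3} + 2400 s \sqrt{s^{2} + 5}}{8 s^{6} \sqrt{s^{2} + 5} + 166 s^{4} \sqrt{s^{2} + 5} + 920 s^{2} \sqrt{s^{2} + 5} + 600 \sqrt{s^{2} + 5}}, which equals G'(s).

G(s) = \frac{3 s^{2} \log{\left(2 s^{2} + \frac{3}{2} \right)} + s^{2} - \sqrt{s^{2} + 5} + 30 \log{\left(2 s^{2} + \frac{3}{2} \right)} + 10}{2 s^{2} + 20}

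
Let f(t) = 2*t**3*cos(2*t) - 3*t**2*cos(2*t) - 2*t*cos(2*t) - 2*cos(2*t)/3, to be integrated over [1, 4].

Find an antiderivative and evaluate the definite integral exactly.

The integrand splits into summands that can be handled one at a time.
F(t) = t**3*sin(2*t) - 3*t**2*sin(2*t)/2 + 3*t**2*cos(2*t)/2 - 5*t*sin(2*t)/2 - 3*t*cos(2*t)/2 + 5*sin(2*t)/12 - 5*cos(2*t)/4 is an antiderivative of f.
Check: d/dt[t**3*sin(2*t) - 3*t**2*sin(2*t)/2 + 3*t**2*cos(2*t)/2 - 5*t*sin(2*t)/2 - 3*t*cos(2*t)/2 + 5*sin(2*t)/12 - 5*cos(2*t)/4] = 2*t**3*cos(2*t) - 3*t**2*cos(2*t) - 2*t*cos(2*t) - 2*cos(2*t)/3 = f(t).
F(4) = 67*cos(8)/4 + 365*sin(8)/12; F(1) = -31*sin(2)/12 - 5*cos(2)/4.
Integral = F(4) - F(1) = 67*cos(8)/4 + 5*cos(2)/4 + 31*sin(2)/12 + 365*sin(8)/12.

Antiderivative: F(t) = t**3*sin(2*t) - 3*t**2*sin(2*t)/2 + 3*t**2*cos(2*t)/2 - 5*t*sin(2*t)/2 - 3*t*cos(2*t)/2 + 5*sin(2*t)/12 - 5*cos(2*t)/4; value = 67*cos(8)/4 + 5*cos(2)/4 + 31*sin(2)/12 + 365*sin(8)/12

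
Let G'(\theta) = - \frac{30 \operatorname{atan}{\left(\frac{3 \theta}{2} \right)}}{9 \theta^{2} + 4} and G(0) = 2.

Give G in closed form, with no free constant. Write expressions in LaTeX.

G(\theta) = - \frac{5 \operatorname{atan}^{2}{\left(\frac{3 \theta}{2} \right)} - 4}{2}

G'(\theta) matches the chain-rule pattern g'(h)*h' with inner function h(\theta) = \operatorname{atan}{\left(\frac{3 \theta}{2} \right)}; substituting u = h(\theta) collapses the integral.
A general antiderivative is - \frac{5 \operatorname{atan}^{2}{\left(\frac{3 \theta}{2} \right)}}{2} + C.
The condition gives C = 2 - (0) = 2.
So G(\theta) = - \frac{5 \operatorname{atan}^{2}{\left(\frac{3 \theta}{2} \right)} - 4}{2}.
Check: d/d\theta[- \frac{5 \operatorname{atan}^{2}{\left(\frac{3 \theta}{2} \right)} - 4}{2}] = - \frac{30 \operatorname{atan}{\left(\frac{3 \theta}{2} \right)}}{9 \theta^{2} + 4} = G'(\theta).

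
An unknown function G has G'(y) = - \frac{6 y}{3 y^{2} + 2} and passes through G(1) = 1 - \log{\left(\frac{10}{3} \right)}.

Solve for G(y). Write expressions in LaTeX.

G(y) = 1 - \log{\left(2 y^{2} + \frac{4}{3} \right)}

The substitution u = 2 y^{2} + \frac{4}{3} works: G'(y) is exactly (dG/du)*(du/dy) for that inner function.
A general antiderivative is - \log{\left(2 y^{2} + \frac{4}{3} \right)} + C.
The condition gives C = 1 - \log{\left(\frac{10}{3} \right)} - (- \log{\left(\frac{10}{3} \right)}) = 1.
So G(y) = 1 - \log{\left(2 y^{2} + \frac{4}{3} \right)}.
Check: d/dy[1 - \log{\left(2 y^{2} + \frac{4}{3} \right)}] = - \frac{6 y}{3 y^{2} + 2} = G'(y).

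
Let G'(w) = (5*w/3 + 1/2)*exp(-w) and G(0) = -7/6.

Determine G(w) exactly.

G(w) = -(10*w - 6*exp(w) + 13)*exp(-w)/6

G'(w) has the shape u'v + uv' for u = -5*w/3 - 13/6 and v = exp(-w) — it is the derivative of the product u*v.
A general antiderivative is (-10*w - 13)*exp(-w)/6 + C.
The condition gives C = -7/6 - (-13/6) = 1.
So G(w) = -(10*w - 6*exp(w) + 13)*exp(-w)/6.
Check: d/dw[-(10*w - 6*exp(w) + 13)*exp(-w)/6] = (10*w + 3)*exp(-w)/6, which equals G'(w).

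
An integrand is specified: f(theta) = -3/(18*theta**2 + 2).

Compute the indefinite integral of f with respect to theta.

Recover f(theta) by differentiating a candidate F(theta); any mismatch rules it out.
Check: d/dtheta[-atan(3*theta)/2] = -3/(18*theta**2 + 2) = f(theta).

F(theta) = -atan(3*theta)/2 + C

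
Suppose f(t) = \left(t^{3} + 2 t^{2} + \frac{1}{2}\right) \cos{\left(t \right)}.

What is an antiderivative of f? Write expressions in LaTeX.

Whatever form F(t) takes, F'(t) = f(t) is non-negotiable.
Check: d/dt[t^{3} \sin{\left(t \right)} + 2 t^{2} \sin{\left(t \right)} + 3 t^{2} \cos{\left(t \right)} - 6 t \sin{\left(t \right)} + 4 t \cos{\left(t \right)} - \frac{7 \sin{\left(t \right)}}{2} - 6 \cos{\left(t \right)}] = t^{3} \cos{\left(t \right)} + 2 t^{2} \cos{\left(t \right)} + \frac{\cos{\left(t \right)}}{2}, which equals f(t).

An antiderivative is F(t) = t^{3} \sin{\left(t \right)} + 2 t^{2} \sin{\left(t \right)} + 3 t^{2} \cos{\left(t \right)} - 6 t \sin{\left(t \right)} + 4 t \cos{\left(t \right)} - \frac{7 \sin{\left(t \right)}}{2} - 6 \cos{\left(t \right)}.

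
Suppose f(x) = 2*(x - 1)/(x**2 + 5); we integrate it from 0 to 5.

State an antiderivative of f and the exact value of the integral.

Antiderivative: F(x) = log(x**2 + 5) - 2*sqrt(5)*atan(sqrt(5)*x/5)/5; value = -log(5) - 2*sqrt(5)*atan(sqrt(5))/5 + log(30)

Any candidate F(x) must reproduce f(x) exactly when differentiated.
F(x) = log(x**2 + 5) - 2*sqrt(5)*atan(sqrt(5)*x/5)/5 is an antiderivative of f.
Check: d/dx[log(x**2 + 5) - 2*sqrt(5)*atan(sqrt(5)*x/5)/5] = (2*x - 2)/(x**2 + 5), which equals f(x).
F(5) = -2*sqrt(5)*atan(sqrt(5))/5 + log(30); F(0) = log(5).
Integral = F(5) - F(0) = -log(5) - 2*sqrt(5)*atan(sqrt(5))/5 + log(30).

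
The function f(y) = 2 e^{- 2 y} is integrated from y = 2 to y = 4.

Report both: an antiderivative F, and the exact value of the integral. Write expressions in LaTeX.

Check any antiderivative F(y) by computing F'(y) and comparing it with f(y).
F(y) = - e^{- 2 y} is an antiderivative of f.
Check: d/dy[- e^{- 2 y}] = 2 e^{- 2 y} = f(y).
F(4) = - \frac{1}{e^{8}}; F(2) = - \frac{1}{e^{4}}.
Integral = F(4) - F(2) = - \frac{1}{e^{8}} + e^{-4}.

Antiderivative: F(y) = - e^{- 2 y}; value = - \frac{1}{e^{8}} + e^{-4}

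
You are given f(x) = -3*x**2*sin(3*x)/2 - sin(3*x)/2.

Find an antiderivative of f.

An antiderivative is F(x) = (9*x**2*cos(3*x) - 6*x*sin(3*x) + cos(3*x))/18.

Integrate term by term and add the pieces.
Check: d/dx[(9*x**2*cos(3*x) - 6*x*sin(3*x) + cos(3*x))/18] = -3*x**2*sin(3*x)/2 - sin(3*x)/2 = f(x).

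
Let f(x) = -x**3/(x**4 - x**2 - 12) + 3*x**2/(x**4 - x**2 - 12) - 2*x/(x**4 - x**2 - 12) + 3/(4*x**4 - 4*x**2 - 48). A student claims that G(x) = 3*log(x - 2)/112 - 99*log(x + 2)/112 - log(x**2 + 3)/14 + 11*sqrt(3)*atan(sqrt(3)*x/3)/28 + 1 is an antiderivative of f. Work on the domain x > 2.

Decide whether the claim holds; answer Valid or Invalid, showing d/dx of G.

Valid. The derivative of G reproduces f.

d/dx[G] = (-4*x**3 + 12*x**2 - 8*x + 3)/(4*x**4 - 4*x**2 - 48)
This equals f(x) exactly, so the claim holds.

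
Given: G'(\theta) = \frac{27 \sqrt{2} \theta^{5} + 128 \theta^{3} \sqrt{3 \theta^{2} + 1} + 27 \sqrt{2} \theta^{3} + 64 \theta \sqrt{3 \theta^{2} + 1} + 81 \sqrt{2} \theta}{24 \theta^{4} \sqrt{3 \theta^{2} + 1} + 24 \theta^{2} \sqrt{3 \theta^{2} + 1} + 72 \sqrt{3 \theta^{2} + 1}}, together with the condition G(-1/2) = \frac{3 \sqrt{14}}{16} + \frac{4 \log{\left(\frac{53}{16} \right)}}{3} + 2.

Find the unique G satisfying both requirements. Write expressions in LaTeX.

G(\theta) = \frac{3 \sqrt{\frac{3 \theta^{2}}{2} + \frac{1}{2}}}{4} + \frac{4 \log{\left(\theta^{4} + \theta^{2} + 3 \right)}}{3} + 2

Recover the given G'(\theta) by differentiating a candidate G(\theta); any mismatch rules it out.
A general antiderivative is \frac{3 \sqrt{\frac{3 \theta^{2}}{2} + \frac{1}{2}}}{4} + \frac{4 \log{\left(\theta^{4} + \theta^{2} + 3 \right)}}{3} + C.
The condition gives C = \frac{3 \sqrt{14}}{16} + \frac{4 \log{\left(\frac{53}{16} \right)}}{3} + 2 - (\frac{3 \sqrt{14}}{16} + \frac{4 \log{\left(\frac{53}{16} \right)}}{3}) = 2.
So G(\theta) = \frac{3 \sqrt{\frac{3 \theta^{2}}{2} + \frac{1}{2}}}{4} + \frac{4 \log{\left(\theta^{4} + \theta^{2} + 3 \right)}}{3} + 2.
Check: d/d\theta[\frac{3 \sqrt{\frac{3 \theta^{2}}{2} + \frac{1}{2}}}{4} + \frac{4 \log{\left(\theta^{4} + \theta^{2} + 3 \right)}}{3} + 2] = \frac{27 \sqrt{2} \theta^{5} + 128 \theta^{3} \sqrt{3 \theta^{2} + 1} + 27 \sqrt{2} \theta^{3} + 64 \theta \sqrt{3 \theta^{2} + 1} + 81 \sqrt{2} \theta}{24 \theta^{4} \sqrt{3 \theta^{2} + 1} + 24 \theta^{2} \sqrt{3 \theta^{2} + 1} + 72 \sqrt{3 \theta^{2} + 1}} = G'(\theta).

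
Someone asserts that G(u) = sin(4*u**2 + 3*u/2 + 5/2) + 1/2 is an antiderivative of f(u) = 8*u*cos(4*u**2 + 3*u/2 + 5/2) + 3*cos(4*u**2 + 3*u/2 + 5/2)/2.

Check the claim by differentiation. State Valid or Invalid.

d/du[G] = 8*u*cos(4*u**2 + 3*u/2 + 5/2) + 3*cos(4*u**2 + 3*u/2 + 5/2)/2
This equals f(u) exactly, so the claim holds.

Valid - the claim checks out under differentiation.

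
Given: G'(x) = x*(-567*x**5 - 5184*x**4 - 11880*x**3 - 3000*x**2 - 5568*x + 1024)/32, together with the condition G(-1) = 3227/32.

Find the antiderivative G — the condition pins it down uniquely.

G(x) = -(81*x**7 + 864*x**6 + 2376*x**5 + 750*x**4 + 1856*x**3 - 512*x**2 - 16)/32

G'(x) has the shape u'v + uv' for u = 3*(3*x**2/4 + 4*x)**2 and v = -3*x**3/2 - 4*x/3 + 1/3 — it is the derivative of the product u*v.
A general antiderivative is 3*(3*x**2/4 + 4*x)**2*(-3*x**3/2 - 4*x/3 + 1/3) + C.
The condition gives C = 3227/32 - (3211/32) = 1/2.
So G(x) = -(81*x**7 + 864*x**6 + 2376*x**5 + 750*x**4 + 1856*x**3 - 512*x**2 - 16)/32.
Check: d/dx[-(81*x**7 + 864*x**6 + 2376*x**5 + 750*x**4 + 1856*x**3 - 512*x**2 - 16)/32] = -567*x**6/32 - 162*x**5 - 1485*x**4/4 - 375*x**3/4 - 174*x**2 + 32*x, which equals G'(x).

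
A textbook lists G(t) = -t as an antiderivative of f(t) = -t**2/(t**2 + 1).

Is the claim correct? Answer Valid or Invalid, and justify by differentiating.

Invalid: d/dt[G] - f = -1/(t**2 + 1), which is not 0.

d/dt[G] = -1
d/dt[G] - f(t) = -1/(t**2 + 1) != 0.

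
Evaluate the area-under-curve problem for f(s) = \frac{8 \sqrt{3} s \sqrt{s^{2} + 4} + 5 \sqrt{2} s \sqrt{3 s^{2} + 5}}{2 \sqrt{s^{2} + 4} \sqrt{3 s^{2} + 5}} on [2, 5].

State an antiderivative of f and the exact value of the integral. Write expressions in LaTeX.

Recover f(s) by differentiating a candidate F(s); any mismatch rules it out.
F(s) = 5 \sqrt{\frac{s^{2}}{2} + 2} + 4 \sqrt{s^{2} + \frac{5}{3}} is an antiderivative of f.
Check: d/ds[5 \sqrt{\frac{s^{2}}{2} + 2} + 4 \sqrt{s^{2} + \frac{5}{3}}] = \frac{8 \sqrt{3} s \sqrt{s^{2} + 4} + 5 \sqrt{2} s \sqrt{3 s^{2} + 5}}{2 \sqrt{s^{2} + 4} \sqrt{3 s^{2} + 5}} = f(s).
F(5) = \frac{5 \sqrt{58}}{2} + \frac{16 \sqrt{15}}{3}; F(2) = \frac{4 \sqrt{51}}{3} + 10.
Integral = F(5) - F(2) = -10 - \frac{4 \sqrt{51}}{3} + \frac{5 \sqrt{58}}{2} + \frac{16 \sqrt{15}}{3}.

Antiderivative: F(s) = 5 \sqrt{\frac{s^{2}}{2} + 2} + 4 \sqrt{s^{2} + \frac{5}{3}}; value = -10 - \frac{4 \sqrt{51}}{3} + \frac{5 \sqrt{58}}{2} + \frac{16 \sqrt{15}}{3}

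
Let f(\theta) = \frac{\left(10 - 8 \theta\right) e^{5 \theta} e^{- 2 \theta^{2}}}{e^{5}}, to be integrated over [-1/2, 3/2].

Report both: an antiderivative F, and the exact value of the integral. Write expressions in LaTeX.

Antiderivative: F(\theta) = 2 e^{- 2 \theta^{2} + 5 \theta - 5}; value = - \frac{2}{e^{8}} + \frac{2}{e^{2}}

f matches the chain-rule pattern g'(h)*h' with inner function h(\theta) = - 2 \theta^{2} + 5 \theta - 5; substituting u = h(\theta) collapses the integral.
F(\theta) = 2 e^{- 2 \theta^{2} + 5 \theta - 5} is an antiderivative of f.
Check: d/d\theta[2 e^{- 2 \theta^{2} + 5 \theta - 5}] = \frac{\left(10 - 8 \theta\right) e^{5 \theta} e^{- 2 \theta^{2}}}{e^{5}} = f(\theta).
F(3/2) = \frac{2}{e^{2}}; F(-1/2) = \frac{2}{e^{8}}.
Integral = F(3/2) - F(-1/2) = - \frac{2}{e^{8}} + \frac{2}{e^{2}}.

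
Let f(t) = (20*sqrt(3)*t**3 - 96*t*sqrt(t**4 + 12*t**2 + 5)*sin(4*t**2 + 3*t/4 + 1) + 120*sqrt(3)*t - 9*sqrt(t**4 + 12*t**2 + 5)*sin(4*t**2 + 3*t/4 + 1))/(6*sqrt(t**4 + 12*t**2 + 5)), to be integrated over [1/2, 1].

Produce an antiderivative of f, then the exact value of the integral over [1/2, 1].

Whatever form F(t) takes, F'(t) = f(t) is non-negotiable.
F(t) = sqrt(3)*(5*sqrt(t**4 + 12*t**2 + 5) + 2*sqrt(3)*cos(4*t**2 + 3*t/4 + 1))/3 is an antiderivative of f.
Check: d/dt[sqrt(3)*(5*sqrt(t**4 + 12*t**2 + 5) + 2*sqrt(3)*cos(4*t**2 + 3*t/4 + 1))/3] = (20*sqrt(3)*t**3 - 96*t*sqrt(t**4 + 12*t**2 + 5)*sin(4*t**2 + 3*t/4 + 1) + 120*sqrt(3)*t - 9*sqrt(t**4 + 12*t**2 + 5)*sin(4*t**2 + 3*t/4 + 1))/(6*sqrt(t**4 + 12*t**2 + 5)) = f(t).
F(1) = 2*cos(23/4) + 5*sqrt(6); F(1/2) = 2*cos(19/8) + 5*sqrt(43)/4.
Integral = F(1) - F(1/2) = -5*sqrt(43)/4 - 2*cos(19/8) + 2*cos(23/4) + 5*sqrt(6).

Antiderivative: F(t) = sqrt(3)*(5*sqrt(t**4 + 12*t**2 + 5) + 2*sqrt(3)*cos(4*t**2 + 3*t/4 + 1))/3; value = -5*sqrt(43)/4 - 2*cos(19/8) + 2*cos(23/4) + 5*sqrt(6)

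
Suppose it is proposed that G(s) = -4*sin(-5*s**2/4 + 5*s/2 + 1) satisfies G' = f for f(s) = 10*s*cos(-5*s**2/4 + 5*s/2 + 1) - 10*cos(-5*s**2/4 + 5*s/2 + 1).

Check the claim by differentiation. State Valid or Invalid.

d/ds[G] = 10*s*cos(-5*s**2/4 + 5*s/2 + 1) - 10*cos(-5*s**2/4 + 5*s/2 + 1)
This equals f(s) exactly, so the claim holds.

Valid. The derivative of G reproduces f.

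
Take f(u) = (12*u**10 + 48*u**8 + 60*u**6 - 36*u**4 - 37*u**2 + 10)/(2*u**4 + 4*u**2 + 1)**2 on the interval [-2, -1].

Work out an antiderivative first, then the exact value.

Antiderivative: F(u) = u**3 + 5*u/(u**4 + 2*u**2 + 1/2); value = 293/49

Check any antiderivative F(u) by computing F'(u) and comparing it with f(u).
F(u) = u**3 + 5*u/(u**4 + 2*u**2 + 1/2) is an antiderivative of f.
Check: d/du[u**3 + 5*u/(u**4 + 2*u**2 + 1/2)] = (12*u**10 + 48*u**8 + 60*u**6 - 36*u**4 - 37*u**2 + 10)/(4*u**8 + 16*u**6 + 20*u**4 + 8*u**2 + 1), which equals f(u).
F(-1) = -17/7; F(-2) = -412/49.
Integral = F(-1) - F(-2) = 293/49.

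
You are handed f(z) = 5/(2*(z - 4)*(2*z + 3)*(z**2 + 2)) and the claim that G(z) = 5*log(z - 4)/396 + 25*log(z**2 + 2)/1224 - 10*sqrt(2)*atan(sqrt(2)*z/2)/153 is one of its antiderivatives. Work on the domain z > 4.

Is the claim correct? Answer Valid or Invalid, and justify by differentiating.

d/dz[G] = (20*z**2 - 110*z + 205)/(374*z**3 - 1496*z**2 + 748*z - 2992)
d/dz[G] - f(z) = 20/(374*z + 561) != 0.

Invalid: d/dz[G] - f = 20/(374*z + 561), which is not 0.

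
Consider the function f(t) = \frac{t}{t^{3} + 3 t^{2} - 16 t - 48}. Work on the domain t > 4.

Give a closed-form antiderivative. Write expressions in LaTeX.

An antiderivative is F(t) = \frac{\log{\left(t - 4 \right)}}{14} + \frac{3 \log{\left(t + 3 \right)}}{7} - \frac{\log{\left(t + 4 \right)}}{2}.

The denominator factors as \left(t - 4\right) \left(t + 3\right) \left(t + 4\right); partial fractions split f into directly integrable pieces: - \frac{1}{2 \left(t + 4\right)} + \frac{3}{7 \left(t + 3\right)} + \frac{1}{14 \left(t - 4\right)}.
Check: d/dt[\frac{\log{\left(t - 4 \right)}}{14} + \frac{3 \log{\left(t + 3 \right)}}{7} - \frac{\log{\left(t + 4 \right)}}{2}] = \frac{t}{t^{3} + 3 t^{2} - 16 t - 48} = f(t).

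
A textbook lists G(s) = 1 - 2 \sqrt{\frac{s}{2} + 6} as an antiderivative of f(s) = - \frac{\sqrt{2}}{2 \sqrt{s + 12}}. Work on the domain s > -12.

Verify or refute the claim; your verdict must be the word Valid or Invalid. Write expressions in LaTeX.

d/ds[G] = - \frac{\sqrt{2}}{2 \sqrt{s + 12}}
This equals f(s) exactly, so the claim holds.

Valid. The derivative of G reproduces f.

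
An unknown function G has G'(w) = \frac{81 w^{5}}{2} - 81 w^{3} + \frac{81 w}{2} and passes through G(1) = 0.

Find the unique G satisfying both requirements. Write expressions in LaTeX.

G(w) = \frac{27 w^{6}}{4} - \frac{81 w^{4}}{4} + \frac{81 w^{2}}{4} - \frac{27}{4}

The substitution u = \frac{3}{2} - \frac{3 w^{2}}{2} works: G'(w) is exactly (dG/du)*(du/dw) for that inner function.
A general antiderivative is - 2 \left(\frac{3}{2} - \frac{3 w^{2}}{2}\right)^{3} + C.
The condition gives C = 0 - (0) = 0.
So G(w) = \frac{27 w^{6}}{4} - \frac{81 w^{4}}{4} + \frac{81 w^{2}}{4} - \frac{27}{4}.
Check: d/dw[\frac{27 w^{6}}{4} - \frac{81 w^{4}}{4} + \frac{81 w^{2}}{4} - \frac{27}{4}] = \frac{81 w^{5}}{2} - 81 w^{3} + \frac{81 w}{2} = G'(w).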